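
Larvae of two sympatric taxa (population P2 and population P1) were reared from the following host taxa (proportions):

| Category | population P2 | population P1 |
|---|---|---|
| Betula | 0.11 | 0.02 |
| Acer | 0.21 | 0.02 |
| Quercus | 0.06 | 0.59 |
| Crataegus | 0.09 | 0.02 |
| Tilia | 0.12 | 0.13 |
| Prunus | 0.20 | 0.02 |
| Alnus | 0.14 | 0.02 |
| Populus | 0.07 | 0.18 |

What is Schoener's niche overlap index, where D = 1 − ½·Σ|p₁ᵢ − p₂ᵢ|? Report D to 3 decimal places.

0.350

Σ|p₁ᵢ − p₂ᵢ| = 0.09 + 0.19 + 0.53 + 0.07 + 0.01 + 0.18 + 0.12 + 0.11 = 1.30
D = 1 − ½ × 1.30 = 1 − 0.650 = 0.35000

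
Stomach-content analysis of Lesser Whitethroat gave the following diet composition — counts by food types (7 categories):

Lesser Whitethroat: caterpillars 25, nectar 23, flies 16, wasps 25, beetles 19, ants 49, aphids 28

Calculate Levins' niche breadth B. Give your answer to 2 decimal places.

6.13

Proportions for Lesser Whitethroat (n=185): 25/185=0.1351, 23/185=0.1243, 16/185=0.0865, 25/185=0.1351, 19/185=0.1027, 49/185=0.2649, 28/185=0.1514
Σpᵢ² = 0.1351² + 0.1243² + 0.0865² + 0.1351² + 0.1027² + 0.2649² + 0.1514² = 0.018252 + 0.015450 + 0.007482 + 0.018252 + 0.010547 + 0.070172 + 0.022922 = 0.163077
B = 1 / 0.163077 = 6.1321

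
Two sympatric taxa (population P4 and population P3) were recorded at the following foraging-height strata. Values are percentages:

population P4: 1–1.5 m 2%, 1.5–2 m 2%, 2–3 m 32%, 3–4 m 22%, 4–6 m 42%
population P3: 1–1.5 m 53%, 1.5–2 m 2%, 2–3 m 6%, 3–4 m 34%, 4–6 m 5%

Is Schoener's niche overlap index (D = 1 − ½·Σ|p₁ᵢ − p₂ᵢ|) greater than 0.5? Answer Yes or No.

No

Convert percentages to proportions (divide by 100).
Σ|p₁ᵢ − p₂ᵢ| = 0.51 + 0.00 + 0.26 + 0.12 + 0.37 = 1.26
D = 1 − ½ × 1.26 = 1 − 0.630 = 0.3700
D = 0.3700 < 0.5 → No.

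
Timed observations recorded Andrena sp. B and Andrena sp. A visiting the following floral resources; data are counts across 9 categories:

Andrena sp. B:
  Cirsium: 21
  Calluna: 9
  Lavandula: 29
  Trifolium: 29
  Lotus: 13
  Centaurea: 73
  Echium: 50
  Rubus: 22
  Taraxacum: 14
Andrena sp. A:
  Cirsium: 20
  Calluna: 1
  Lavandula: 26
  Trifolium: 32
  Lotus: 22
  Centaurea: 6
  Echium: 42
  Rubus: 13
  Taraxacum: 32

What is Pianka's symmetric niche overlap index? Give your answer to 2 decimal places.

Proportions for Andrena sp. B (n=260): 21/260=0.0808, 9/260=0.0346, 29/260=0.1115, 29/260=0.1115, 13/260=0.0500, 73/260=0.2808, 50/260=0.1923, 22/260=0.0846, 14/260=0.0538
Proportions for Andrena sp. A (n=194): 20/194=0.1031, 1/194=0.0052, 26/194=0.1340, 32/194=0.1649, 22/194=0.1134, 6/194=0.0309, 42/194=0.2165, 13/194=0.0670, 32/194=0.1649
Σ p₁ᵢp₂ᵢ = 0.008330 + 0.000180 + 0.014941 + 0.018386 + 0.005670 + 0.008677 + 0.041633 + 0.005668 + 0.008872 = 0.112357
Σp_1ᵢ² = 0.0808² + 0.0346² + 0.1115² + 0.1115² + 0.0500² + 0.2808² + 0.1923² + 0.0846² + 0.0538² = 0.006529 + 0.001197 + 0.012432 + 0.012432 + 0.002500 + 0.078849 + 0.036979 + 0.007157 + 0.002894 = 0.160969
Σp_2ᵢ² = 0.1031² + 0.0052² + 0.1340² + 0.1649² + 0.1134² + 0.0309² + 0.2165² + 0.0670² + 0.1649² = 0.010630 + 0.000027 + 0.017956 + 0.027192 + 0.012860 + 0.000955 + 0.046872 + 0.004489 + 0.027192 = 0.148173
O = 0.112357 / √(0.160969 × 0.148173) = 0.112357 / 0.1544385 = 0.7275

0.73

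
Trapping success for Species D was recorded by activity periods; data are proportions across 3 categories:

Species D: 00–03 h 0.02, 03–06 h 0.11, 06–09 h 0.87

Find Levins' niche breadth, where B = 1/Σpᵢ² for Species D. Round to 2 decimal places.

1.30

Σpᵢ² = 0.02² + 0.11² + 0.87² = 0.0004 + 0.0121 + 0.7569 = 0.7694
B = 1 / 0.7694 = 1.2997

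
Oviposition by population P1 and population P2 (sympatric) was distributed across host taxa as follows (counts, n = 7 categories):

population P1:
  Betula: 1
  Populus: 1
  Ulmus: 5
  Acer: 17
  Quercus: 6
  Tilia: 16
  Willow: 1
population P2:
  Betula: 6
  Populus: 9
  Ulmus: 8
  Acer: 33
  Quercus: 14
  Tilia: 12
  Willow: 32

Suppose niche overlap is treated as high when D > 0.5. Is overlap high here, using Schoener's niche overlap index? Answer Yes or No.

Proportions for population P1 (n=47): 1/47=0.0213, 1/47=0.0213, 5/47=0.1064, 17/47=0.3617, 6/47=0.1277, 16/47=0.3404, 1/47=0.0213
Proportions for population P2 (n=114): 6/114=0.0526, 9/114=0.0789, 8/114=0.0702, 33/114=0.2895, 14/114=0.1228, 12/114=0.1053, 32/114=0.2807
Σ|p₁ᵢ − p₂ᵢ| = 0.0313 + 0.0576 + 0.0362 + 0.0722 + 0.0049 + 0.2351 + 0.2594 = 0.6967
D = 1 − ½ × 0.6967 = 1 − 0.34835 = 0.65165
D = 0.65165 > 0.5 → Yes.

Yes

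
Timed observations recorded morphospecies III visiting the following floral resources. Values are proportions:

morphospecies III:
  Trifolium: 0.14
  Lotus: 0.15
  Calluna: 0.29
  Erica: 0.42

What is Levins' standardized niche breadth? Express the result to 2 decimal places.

Σpᵢ² = 0.14² + 0.15² + 0.29² + 0.42² = 0.0196 + 0.0225 + 0.0841 + 0.1764 = 0.3026
B = 1 / 0.3026 = 3.3047
Bₛ = (B − 1)/(n − 1) = (3.3047 − 1)/(4 − 1) = 2.3047/3 = 0.7682

0.77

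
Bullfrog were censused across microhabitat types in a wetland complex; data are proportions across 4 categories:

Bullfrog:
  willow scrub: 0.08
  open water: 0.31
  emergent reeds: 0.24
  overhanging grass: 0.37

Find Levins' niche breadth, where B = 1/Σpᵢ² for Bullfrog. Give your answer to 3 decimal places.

3.367

Σpᵢ² = 0.08² + 0.31² + 0.24² + 0.37² = 0.0064 + 0.0961 + 0.0576 + 0.1369 = 0.2970
B = 1 / 0.2970 = 3.36700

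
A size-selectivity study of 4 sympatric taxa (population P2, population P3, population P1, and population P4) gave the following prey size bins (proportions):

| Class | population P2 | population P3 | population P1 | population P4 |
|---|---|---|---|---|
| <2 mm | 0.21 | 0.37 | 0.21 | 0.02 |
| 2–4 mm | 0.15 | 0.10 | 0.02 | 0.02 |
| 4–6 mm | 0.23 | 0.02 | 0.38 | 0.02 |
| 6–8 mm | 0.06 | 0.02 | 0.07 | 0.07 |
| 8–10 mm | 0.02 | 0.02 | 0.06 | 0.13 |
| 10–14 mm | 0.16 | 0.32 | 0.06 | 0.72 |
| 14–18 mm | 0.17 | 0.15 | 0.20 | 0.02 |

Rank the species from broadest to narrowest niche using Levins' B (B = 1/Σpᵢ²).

population P2 > population P1 > population P3 > population P4

Σp_P2ᵢ² = 0.21² + 0.15² + 0.23² + 0.06² + 0.02² + 0.16² + 0.17² = 0.0441 + 0.0225 + 0.0529 + 0.0036 + 0.0004 + 0.0256 + 0.0289 = 0.1780
B_P2 = 1 / 0.1780 = 5.6180
Σp_P3ᵢ² = 0.37² + 0.10² + 0.02² + 0.02² + 0.02² + 0.32² + 0.15² = 0.1369 + 0.0100 + 0.0004 + 0.0004 + 0.0004 + 0.1024 + 0.0225 = 0.2730
B_P3 = 1 / 0.2730 = 3.6630
Σp_P1ᵢ² = 0.21² + 0.02² + 0.38² + 0.07² + 0.06² + 0.06² + 0.20² = 0.0441 + 0.0004 + 0.1444 + 0.0049 + 0.0036 + 0.0036 + 0.0400 = 0.2410
B_P1 = 1 / 0.2410 = 4.1494
Σp_P4ᵢ² = 0.02² + 0.02² + 0.02² + 0.07² + 0.13² + 0.72² + 0.02² = 0.0004 + 0.0004 + 0.0004 + 0.0049 + 0.0169 + 0.5184 + 0.0004 = 0.5418
B_P4 = 1 / 0.5418 = 1.8457
Ranking by B (broadest → narrowest): population P2 (5.62) > population P1 (4.15) > population P3 (3.66) > population P4 (1.85)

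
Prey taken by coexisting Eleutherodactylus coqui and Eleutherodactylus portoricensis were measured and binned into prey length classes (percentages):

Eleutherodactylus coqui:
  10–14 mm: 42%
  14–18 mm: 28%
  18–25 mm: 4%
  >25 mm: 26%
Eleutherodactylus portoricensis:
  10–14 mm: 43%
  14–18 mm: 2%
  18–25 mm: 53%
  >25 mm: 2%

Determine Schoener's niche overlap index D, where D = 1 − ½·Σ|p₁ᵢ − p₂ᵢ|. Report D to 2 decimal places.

Convert percentages to proportions (divide by 100).
Σ|p₁ᵢ − p₂ᵢ| = 0.01 + 0.26 + 0.49 + 0.24 = 1.00
D = 1 − ½ × 1.00 = 1 − 0.500 = 0.5000

0.50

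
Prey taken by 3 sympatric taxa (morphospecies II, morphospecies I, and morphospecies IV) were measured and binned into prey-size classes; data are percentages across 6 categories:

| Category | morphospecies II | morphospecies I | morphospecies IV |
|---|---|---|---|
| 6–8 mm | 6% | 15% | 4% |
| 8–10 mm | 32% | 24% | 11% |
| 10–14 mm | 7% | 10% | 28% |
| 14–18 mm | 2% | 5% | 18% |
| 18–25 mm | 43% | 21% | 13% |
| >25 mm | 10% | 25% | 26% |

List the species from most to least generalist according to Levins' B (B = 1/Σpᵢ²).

morphospecies I > morphospecies IV > morphospecies II

Convert percentages to proportions (divide by 100).
Σp_IIᵢ² = 0.06² + 0.32² + 0.07² + 0.02² + 0.43² + 0.10² = 0.0036 + 0.1024 + 0.0049 + 0.0004 + 0.1849 + 0.0100 = 0.3062
B_II = 1 / 0.3062 = 3.2658
Σp_Iᵢ² = 0.15² + 0.24² + 0.10² + 0.05² + 0.21² + 0.25² = 0.0225 + 0.0576 + 0.0100 + 0.0025 + 0.0441 + 0.0625 = 0.1992
B_I = 1 / 0.1992 = 5.0201
Σp_IVᵢ² = 0.04² + 0.11² + 0.28² + 0.18² + 0.13² + 0.26² = 0.0016 + 0.0121 + 0.0784 + 0.0324 + 0.0169 + 0.0676 = 0.2090
B_IV = 1 / 0.2090 = 4.7847
Ranking by B (broadest → narrowest): morphospecies I (5.02) > morphospecies IV (4.78) > morphospecies II (3.27)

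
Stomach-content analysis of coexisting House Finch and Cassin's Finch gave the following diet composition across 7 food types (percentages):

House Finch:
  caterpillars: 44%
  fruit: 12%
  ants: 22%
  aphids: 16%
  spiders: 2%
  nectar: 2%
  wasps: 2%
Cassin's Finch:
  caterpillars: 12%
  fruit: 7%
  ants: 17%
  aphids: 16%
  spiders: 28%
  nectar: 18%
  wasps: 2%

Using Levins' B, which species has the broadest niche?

Convert percentages to proportions (divide by 100).
Σp_Housᵢ² = 0.44² + 0.12² + 0.22² + 0.16² + 0.02² + 0.02² + 0.02² = 0.1936 + 0.0144 + 0.0484 + 0.0256 + 0.0004 + 0.0004 + 0.0004 = 0.2832
B_Hous = 1 / 0.2832 = 3.5311
Σp_Cassᵢ² = 0.12² + 0.07² + 0.17² + 0.16² + 0.28² + 0.18² + 0.02² = 0.0144 + 0.0049 + 0.0289 + 0.0256 + 0.0784 + 0.0324 + 0.0004 = 0.1850
B_Cass = 1 / 0.1850 = 5.4054
Highest B → broadest niche (most generalist): Cassin's Finch (B = 5.41).

Cassin's Finch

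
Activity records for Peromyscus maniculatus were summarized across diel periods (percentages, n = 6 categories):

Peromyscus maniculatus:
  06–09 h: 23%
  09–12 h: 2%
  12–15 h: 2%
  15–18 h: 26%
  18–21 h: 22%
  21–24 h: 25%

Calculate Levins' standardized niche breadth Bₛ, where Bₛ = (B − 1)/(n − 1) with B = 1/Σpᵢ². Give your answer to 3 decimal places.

0.661

Convert percentages to proportions (divide by 100).
Σpᵢ² = 0.23² + 0.02² + 0.02² + 0.26² + 0.22² + 0.25² = 0.0529 + 0.0004 + 0.0004 + 0.0676 + 0.0484 + 0.0625 = 0.2322
B = 1 / 0.2322 = 4.30663
Bₛ = (B − 1)/(n − 1) = (4.30663 − 1)/(6 − 1) = 3.30663/5 = 0.66133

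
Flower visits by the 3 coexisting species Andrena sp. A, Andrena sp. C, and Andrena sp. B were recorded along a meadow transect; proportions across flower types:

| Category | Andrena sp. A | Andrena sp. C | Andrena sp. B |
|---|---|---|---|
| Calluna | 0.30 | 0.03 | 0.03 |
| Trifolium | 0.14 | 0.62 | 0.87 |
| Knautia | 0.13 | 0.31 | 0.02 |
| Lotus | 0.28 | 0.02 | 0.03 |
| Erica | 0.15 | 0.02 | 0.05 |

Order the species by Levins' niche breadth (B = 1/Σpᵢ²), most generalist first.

Andrena sp. A > Andrena sp. C > Andrena sp. B

Σp_Aᵢ² = 0.30² + 0.14² + 0.13² + 0.28² + 0.15² = 0.0900 + 0.0196 + 0.0169 + 0.0784 + 0.0225 = 0.2274
B_A = 1 / 0.2274 = 4.3975
Σp_Cᵢ² = 0.03² + 0.62² + 0.31² + 0.02² + 0.02² = 0.0009 + 0.3844 + 0.0961 + 0.0004 + 0.0004 = 0.4822
B_C = 1 / 0.4822 = 2.0738
Σp_Bᵢ² = 0.03² + 0.87² + 0.02² + 0.03² + 0.05² = 0.0009 + 0.7569 + 0.0004 + 0.0009 + 0.0025 = 0.7616
B_B = 1 / 0.7616 = 1.3130
Ranking by B (broadest → narrowest): Andrena sp. A (4.40) > Andrena sp. C (2.07) > Andrena sp. B (1.31)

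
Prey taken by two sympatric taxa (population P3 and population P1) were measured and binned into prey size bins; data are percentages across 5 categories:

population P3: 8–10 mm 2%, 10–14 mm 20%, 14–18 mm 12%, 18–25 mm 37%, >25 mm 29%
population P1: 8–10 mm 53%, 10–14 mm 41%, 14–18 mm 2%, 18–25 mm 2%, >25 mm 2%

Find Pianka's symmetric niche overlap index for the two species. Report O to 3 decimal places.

0.307

Convert percentages to proportions (divide by 100).
Σ p₁ᵢp₂ᵢ = 0.0106 + 0.0820 + 0.0024 + 0.0074 + 0.0058 = 0.1082
Σp_1ᵢ² = 0.02² + 0.20² + 0.12² + 0.37² + 0.29² = 0.0004 + 0.0400 + 0.0144 + 0.1369 + 0.0841 = 0.2758
Σp_2ᵢ² = 0.53² + 0.41² + 0.02² + 0.02² + 0.02² = 0.2809 + 0.1681 + 0.0004 + 0.0004 + 0.0004 = 0.4502
O = 0.1082 / √(0.2758 × 0.4502) = 0.1082 / 0.352371 = 0.30706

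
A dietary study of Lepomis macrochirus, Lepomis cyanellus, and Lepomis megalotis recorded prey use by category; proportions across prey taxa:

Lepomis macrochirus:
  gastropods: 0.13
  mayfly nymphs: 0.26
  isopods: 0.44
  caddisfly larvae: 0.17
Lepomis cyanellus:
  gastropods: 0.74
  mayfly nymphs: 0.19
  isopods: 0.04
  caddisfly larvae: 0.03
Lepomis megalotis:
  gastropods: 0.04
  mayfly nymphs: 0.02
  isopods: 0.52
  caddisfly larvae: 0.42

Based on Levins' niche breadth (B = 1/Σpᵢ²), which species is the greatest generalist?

Σp_macrᵢ² = 0.13² + 0.26² + 0.44² + 0.17² = 0.0169 + 0.0676 + 0.1936 + 0.0289 = 0.3070
B_macr = 1 / 0.3070 = 3.2573
Σp_cyanᵢ² = 0.74² + 0.19² + 0.04² + 0.03² = 0.5476 + 0.0361 + 0.0016 + 0.0009 = 0.5862
B_cyan = 1 / 0.5862 = 1.7059
Σp_megaᵢ² = 0.04² + 0.02² + 0.52² + 0.42² = 0.0016 + 0.0004 + 0.2704 + 0.1764 = 0.4488
B_mega = 1 / 0.4488 = 2.2282
Highest B → broadest niche (most generalist): Lepomis macrochirus (B = 3.26).

Lepomis macrochirus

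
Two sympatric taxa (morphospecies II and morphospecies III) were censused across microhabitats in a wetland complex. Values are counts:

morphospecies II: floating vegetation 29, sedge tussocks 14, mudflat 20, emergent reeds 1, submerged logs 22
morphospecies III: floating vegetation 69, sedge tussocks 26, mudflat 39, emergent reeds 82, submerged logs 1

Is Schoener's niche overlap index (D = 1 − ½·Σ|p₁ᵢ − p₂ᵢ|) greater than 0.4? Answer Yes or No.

Yes

Proportions for morphospecies II (n=86): 29/86=0.3372, 14/86=0.1628, 20/86=0.2326, 1/86=0.0116, 22/86=0.2558
Proportions for morphospecies III (n=217): 69/217=0.3180, 26/217=0.1198, 39/217=0.1797, 82/217=0.3779, 1/217=0.0046
Σ|p₁ᵢ − p₂ᵢ| = 0.0192 + 0.0430 + 0.0529 + 0.3663 + 0.2512 = 0.7326
D = 1 − ½ × 0.7326 = 1 − 0.36630 = 0.63370
D = 0.63370 > 0.4 → Yes.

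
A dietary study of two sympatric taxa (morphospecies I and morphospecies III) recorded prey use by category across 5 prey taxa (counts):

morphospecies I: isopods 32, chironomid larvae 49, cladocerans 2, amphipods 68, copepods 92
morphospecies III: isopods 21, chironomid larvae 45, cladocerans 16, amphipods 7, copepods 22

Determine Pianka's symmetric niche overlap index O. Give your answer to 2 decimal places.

Proportions for morphospecies I (n=243): 32/243=0.1317, 49/243=0.2016, 2/243=0.0082, 68/243=0.2798, 92/243=0.3786
Proportions for morphospecies III (n=111): 21/111=0.1892, 45/111=0.4054, 16/111=0.1441, 7/111=0.0631, 22/111=0.1982
Σ p₁ᵢp₂ᵢ = 0.024918 + 0.081729 + 0.001182 + 0.017655 + 0.075039 = 0.200523
Σp_1ᵢ² = 0.1317² + 0.2016² + 0.0082² + 0.2798² + 0.3786² = 0.017345 + 0.040643 + 0.000067 + 0.078288 + 0.143338 = 0.279681
Σp_2ᵢ² = 0.1892² + 0.4054² + 0.1441² + 0.0631² + 0.1982² = 0.035797 + 0.164349 + 0.020765 + 0.003982 + 0.039283 = 0.264176
O = 0.200523 / √(0.279681 × 0.264176) = 0.200523 / 0.2718180 = 0.7377

0.74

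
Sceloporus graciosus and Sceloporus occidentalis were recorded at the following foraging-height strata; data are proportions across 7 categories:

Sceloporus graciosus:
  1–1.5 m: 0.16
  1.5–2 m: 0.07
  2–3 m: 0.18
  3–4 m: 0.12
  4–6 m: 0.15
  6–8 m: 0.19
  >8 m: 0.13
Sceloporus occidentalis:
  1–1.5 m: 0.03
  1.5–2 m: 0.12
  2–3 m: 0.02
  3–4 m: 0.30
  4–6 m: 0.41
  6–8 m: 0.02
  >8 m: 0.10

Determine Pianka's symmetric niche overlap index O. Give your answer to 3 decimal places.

Σ p₁ᵢp₂ᵢ = 0.0048 + 0.0084 + 0.0036 + 0.0360 + 0.0615 + 0.0038 + 0.0130 = 0.1311
Σp_1ᵢ² = 0.16² + 0.07² + 0.18² + 0.12² + 0.15² + 0.19² + 0.13² = 0.0256 + 0.0049 + 0.0324 + 0.0144 + 0.0225 + 0.0361 + 0.0169 = 0.1528
Σp_2ᵢ² = 0.03² + 0.12² + 0.02² + 0.30² + 0.41² + 0.02² + 0.10² = 0.0009 + 0.0144 + 0.0004 + 0.0900 + 0.1681 + 0.0004 + 0.0100 = 0.2842
O = 0.1311 / √(0.1528 × 0.2842) = 0.1311 / 0.208388 = 0.62911

0.629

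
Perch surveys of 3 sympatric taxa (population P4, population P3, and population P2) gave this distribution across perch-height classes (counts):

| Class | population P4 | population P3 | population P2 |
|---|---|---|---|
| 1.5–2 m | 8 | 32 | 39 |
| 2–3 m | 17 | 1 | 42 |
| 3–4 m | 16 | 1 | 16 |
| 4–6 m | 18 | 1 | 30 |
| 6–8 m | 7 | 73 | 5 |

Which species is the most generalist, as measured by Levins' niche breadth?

population P4

Proportions for population P4 (n=66): 8/66=0.1212, 17/66=0.2576, 16/66=0.2424, 18/66=0.2727, 7/66=0.1061
Proportions for population P3 (n=108): 32/108=0.2963, 1/108=0.0093, 1/108=0.0093, 1/108=0.0093, 73/108=0.6759
Proportions for population P2 (n=132): 39/132=0.2955, 42/132=0.3182, 16/132=0.1212, 30/132=0.2273, 5/132=0.0379
Σp_P4ᵢ² = 0.1212² + 0.2576² + 0.2424² + 0.2727² + 0.1061² = 0.014689 + 0.066358 + 0.058758 + 0.074365 + 0.011257 = 0.225427
B_P4 = 1 / 0.225427 = 4.4360
Σp_P3ᵢ² = 0.2963² + 0.0093² + 0.0093² + 0.0093² + 0.6759² = 0.087794 + 0.000086 + 0.000086 + 0.000086 + 0.456841 = 0.544893
B_P3 = 1 / 0.544893 = 1.8352
Σp_P2ᵢ² = 0.2955² + 0.3182² + 0.1212² + 0.2273² + 0.0379² = 0.087320 + 0.101251 + 0.014689 + 0.051665 + 0.001436 = 0.256361
B_P2 = 1 / 0.256361 = 3.9007
Highest B → broadest niche (most generalist): population P4 (B = 4.44).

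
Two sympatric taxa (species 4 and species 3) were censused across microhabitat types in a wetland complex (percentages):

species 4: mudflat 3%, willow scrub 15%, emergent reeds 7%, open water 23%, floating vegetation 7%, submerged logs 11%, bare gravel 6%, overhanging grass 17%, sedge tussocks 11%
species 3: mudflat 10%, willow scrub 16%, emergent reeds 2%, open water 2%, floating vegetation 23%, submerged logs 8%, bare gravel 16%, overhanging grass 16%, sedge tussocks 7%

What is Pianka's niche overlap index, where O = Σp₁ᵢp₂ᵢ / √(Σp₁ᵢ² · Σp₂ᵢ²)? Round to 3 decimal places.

0.696

Convert percentages to proportions (divide by 100).
Σ p₁ᵢp₂ᵢ = 0.0030 + 0.0240 + 0.0014 + 0.0046 + 0.0161 + 0.0088 + 0.0096 + 0.0272 + 0.0077 = 0.1024
Σp_1ᵢ² = 0.03² + 0.15² + 0.07² + 0.23² + 0.07² + 0.11² + 0.06² + 0.17² + 0.11² = 0.0009 + 0.0225 + 0.0049 + 0.0529 + 0.0049 + 0.0121 + 0.0036 + 0.0289 + 0.0121 = 0.1428
Σp_2ᵢ² = 0.10² + 0.16² + 0.02² + 0.02² + 0.23² + 0.08² + 0.16² + 0.16² + 0.07² = 0.0100 + 0.0256 + 0.0004 + 0.0004 + 0.0529 + 0.0064 + 0.0256 + 0.0256 + 0.0049 = 0.1518
O = 0.1024 / √(0.1428 × 0.1518) = 0.1024 / 0.147231 = 0.69551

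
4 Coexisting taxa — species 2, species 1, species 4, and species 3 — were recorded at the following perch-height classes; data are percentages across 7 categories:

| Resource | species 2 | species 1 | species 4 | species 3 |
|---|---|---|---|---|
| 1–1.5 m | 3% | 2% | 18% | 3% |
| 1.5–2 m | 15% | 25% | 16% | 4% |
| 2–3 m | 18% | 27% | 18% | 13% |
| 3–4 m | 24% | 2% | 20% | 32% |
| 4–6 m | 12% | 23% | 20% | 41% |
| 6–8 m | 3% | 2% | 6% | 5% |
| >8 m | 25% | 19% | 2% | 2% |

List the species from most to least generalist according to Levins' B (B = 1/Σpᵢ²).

Convert percentages to proportions (divide by 100).
Σp_2ᵢ² = 0.03² + 0.15² + 0.18² + 0.24² + 0.12² + 0.03² + 0.25² = 0.0009 + 0.0225 + 0.0324 + 0.0576 + 0.0144 + 0.0009 + 0.0625 = 0.1912
B_2 = 1 / 0.1912 = 5.2301
Σp_1ᵢ² = 0.02² + 0.25² + 0.27² + 0.02² + 0.23² + 0.02² + 0.19² = 0.0004 + 0.0625 + 0.0729 + 0.0004 + 0.0529 + 0.0004 + 0.0361 = 0.2256
B_1 = 1 / 0.2256 = 4.4326
Σp_4ᵢ² = 0.18² + 0.16² + 0.18² + 0.20² + 0.20² + 0.06² + 0.02² = 0.0324 + 0.0256 + 0.0324 + 0.0400 + 0.0400 + 0.0036 + 0.0004 = 0.1744
B_4 = 1 / 0.1744 = 5.7339
Σp_3ᵢ² = 0.03² + 0.04² + 0.13² + 0.32² + 0.41² + 0.05² + 0.02² = 0.0009 + 0.0016 + 0.0169 + 0.1024 + 0.1681 + 0.0025 + 0.0004 = 0.2928
B_3 = 1 / 0.2928 = 3.4153
Ranking by B (broadest → narrowest): species 4 (5.73) > species 2 (5.23) > species 1 (4.43) > species 3 (3.42)

species 4 > species 2 > species 1 > species 3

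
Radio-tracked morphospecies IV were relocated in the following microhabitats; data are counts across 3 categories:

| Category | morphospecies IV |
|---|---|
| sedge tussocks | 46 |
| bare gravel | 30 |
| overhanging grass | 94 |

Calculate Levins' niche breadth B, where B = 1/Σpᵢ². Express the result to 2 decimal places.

Proportions for morphospecies IV (n=170): 46/170=0.2706, 30/170=0.1765, 94/170=0.5529
Σpᵢ² = 0.2706² + 0.1765² + 0.5529² = 0.073224 + 0.031152 + 0.305698 = 0.410074
B = 1 / 0.410074 = 2.4386

2.44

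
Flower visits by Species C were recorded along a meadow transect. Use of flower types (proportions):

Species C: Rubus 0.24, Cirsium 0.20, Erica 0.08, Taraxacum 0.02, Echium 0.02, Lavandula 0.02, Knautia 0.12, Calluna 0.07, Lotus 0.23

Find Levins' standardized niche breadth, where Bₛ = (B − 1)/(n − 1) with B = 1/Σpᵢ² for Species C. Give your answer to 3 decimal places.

0.580

Σpᵢ² = 0.24² + 0.20² + 0.08² + 0.02² + 0.02² + 0.02² + 0.12² + 0.07² + 0.23² = 0.0576 + 0.0400 + 0.0064 + 0.0004 + 0.0004 + 0.0004 + 0.0144 + 0.0049 + 0.0529 = 0.1774
B = 1 / 0.1774 = 5.63698
Bₛ = (B − 1)/(n − 1) = (5.63698 − 1)/(9 − 1) = 4.63698/8 = 0.57962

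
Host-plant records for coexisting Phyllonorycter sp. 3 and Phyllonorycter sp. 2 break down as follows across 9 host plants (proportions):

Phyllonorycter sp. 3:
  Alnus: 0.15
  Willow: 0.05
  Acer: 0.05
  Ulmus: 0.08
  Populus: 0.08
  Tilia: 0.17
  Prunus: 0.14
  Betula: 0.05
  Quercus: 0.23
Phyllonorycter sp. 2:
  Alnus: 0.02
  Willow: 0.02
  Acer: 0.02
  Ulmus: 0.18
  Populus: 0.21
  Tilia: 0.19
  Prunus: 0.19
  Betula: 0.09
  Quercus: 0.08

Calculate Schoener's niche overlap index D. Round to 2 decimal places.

0.66

Σ|p₁ᵢ − p₂ᵢ| = 0.13 + 0.03 + 0.03 + 0.10 + 0.13 + 0.02 + 0.05 + 0.04 + 0.15 = 0.68
D = 1 − ½ × 0.68 = 1 − 0.340 = 0.6600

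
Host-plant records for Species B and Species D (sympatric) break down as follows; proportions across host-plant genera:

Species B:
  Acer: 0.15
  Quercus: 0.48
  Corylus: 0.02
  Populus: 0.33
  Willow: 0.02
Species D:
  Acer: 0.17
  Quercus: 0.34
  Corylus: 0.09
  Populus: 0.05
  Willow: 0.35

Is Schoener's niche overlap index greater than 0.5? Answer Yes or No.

Yes

Σ|p₁ᵢ − p₂ᵢ| = 0.02 + 0.14 + 0.07 + 0.28 + 0.33 = 0.84
D = 1 − ½ × 0.84 = 1 − 0.420 = 0.5800
D = 0.5800 > 0.5 → Yes.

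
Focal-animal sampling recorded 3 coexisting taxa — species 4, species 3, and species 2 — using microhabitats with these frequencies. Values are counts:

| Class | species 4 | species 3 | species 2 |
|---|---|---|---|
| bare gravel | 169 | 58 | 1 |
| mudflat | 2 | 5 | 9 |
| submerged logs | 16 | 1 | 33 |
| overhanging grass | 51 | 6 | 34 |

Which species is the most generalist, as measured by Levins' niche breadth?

Proportions for species 4 (n=238): 169/238=0.7101, 2/238=0.0084, 16/238=0.0672, 51/238=0.2143
Proportions for species 3 (n=70): 58/70=0.8286, 5/70=0.0714, 1/70=0.0143, 6/70=0.0857
Proportions for species 2 (n=77): 1/77=0.0130, 9/77=0.1169, 33/77=0.4286, 34/77=0.4416
Σp_4ᵢ² = 0.7101² + 0.0084² + 0.0672² + 0.2143² = 0.504242 + 0.000071 + 0.004516 + 0.045924 = 0.554753
B_4 = 1 / 0.554753 = 1.8026
Σp_3ᵢ² = 0.8286² + 0.0714² + 0.0143² + 0.0857² = 0.686578 + 0.005098 + 0.000204 + 0.007344 = 0.699224
B_3 = 1 / 0.699224 = 1.4302
Σp_2ᵢ² = 0.0130² + 0.1169² + 0.4286² + 0.4416² = 0.000169 + 0.013666 + 0.183698 + 0.195011 = 0.392544
B_2 = 1 / 0.392544 = 2.5475
Highest B → broadest niche (most generalist): species 2 (B = 2.55).

species 2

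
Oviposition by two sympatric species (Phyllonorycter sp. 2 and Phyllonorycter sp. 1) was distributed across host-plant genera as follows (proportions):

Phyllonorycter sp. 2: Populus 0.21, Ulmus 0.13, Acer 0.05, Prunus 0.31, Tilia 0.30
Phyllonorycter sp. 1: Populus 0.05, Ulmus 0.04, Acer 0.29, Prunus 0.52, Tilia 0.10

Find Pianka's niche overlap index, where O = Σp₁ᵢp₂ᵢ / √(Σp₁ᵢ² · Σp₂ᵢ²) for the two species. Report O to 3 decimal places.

Σ p₁ᵢp₂ᵢ = 0.0105 + 0.0052 + 0.0145 + 0.1612 + 0.0300 = 0.2214
Σp_1ᵢ² = 0.21² + 0.13² + 0.05² + 0.31² + 0.30² = 0.0441 + 0.0169 + 0.0025 + 0.0961 + 0.0900 = 0.2496
Σp_2ᵢ² = 0.05² + 0.04² + 0.29² + 0.52² + 0.10² = 0.0025 + 0.0016 + 0.0841 + 0.2704 + 0.0100 = 0.3686
O = 0.2214 / √(0.2496 × 0.3686) = 0.2214 / 0.303319 = 0.72992

0.730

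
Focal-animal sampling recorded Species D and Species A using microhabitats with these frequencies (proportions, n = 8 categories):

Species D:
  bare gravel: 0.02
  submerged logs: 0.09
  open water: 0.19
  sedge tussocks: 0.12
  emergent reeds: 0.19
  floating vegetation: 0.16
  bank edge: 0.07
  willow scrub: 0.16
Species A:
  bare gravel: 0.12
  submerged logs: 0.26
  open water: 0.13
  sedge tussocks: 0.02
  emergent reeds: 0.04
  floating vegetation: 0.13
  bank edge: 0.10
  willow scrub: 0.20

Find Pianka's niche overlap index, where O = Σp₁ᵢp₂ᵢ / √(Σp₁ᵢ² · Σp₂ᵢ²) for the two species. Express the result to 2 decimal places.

0.76

Σ p₁ᵢp₂ᵢ = 0.0024 + 0.0234 + 0.0247 + 0.0024 + 0.0076 + 0.0208 + 0.0070 + 0.0320 = 0.1203
Σp_1ᵢ² = 0.02² + 0.09² + 0.19² + 0.12² + 0.19² + 0.16² + 0.07² + 0.16² = 0.0004 + 0.0081 + 0.0361 + 0.0144 + 0.0361 + 0.0256 + 0.0049 + 0.0256 = 0.1512
Σp_2ᵢ² = 0.12² + 0.26² + 0.13² + 0.02² + 0.04² + 0.13² + 0.10² + 0.20² = 0.0144 + 0.0676 + 0.0169 + 0.0004 + 0.0016 + 0.0169 + 0.0100 + 0.0400 = 0.1678
O = 0.1203 / √(0.1512 × 0.1678) = 0.1203 / 0.15928 = 0.7553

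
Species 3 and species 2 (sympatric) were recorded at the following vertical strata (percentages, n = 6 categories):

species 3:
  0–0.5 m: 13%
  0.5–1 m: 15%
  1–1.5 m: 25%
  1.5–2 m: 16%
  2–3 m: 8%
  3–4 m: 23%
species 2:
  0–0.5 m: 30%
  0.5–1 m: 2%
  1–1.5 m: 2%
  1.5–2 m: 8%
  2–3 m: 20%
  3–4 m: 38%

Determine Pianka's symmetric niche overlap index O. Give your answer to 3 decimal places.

0.712

Convert percentages to proportions (divide by 100).
Σ p₁ᵢp₂ᵢ = 0.0390 + 0.0030 + 0.0050 + 0.0128 + 0.0160 + 0.0874 = 0.1632
Σp_1ᵢ² = 0.13² + 0.15² + 0.25² + 0.16² + 0.08² + 0.23² = 0.0169 + 0.0225 + 0.0625 + 0.0256 + 0.0064 + 0.0529 = 0.1868
Σp_2ᵢ² = 0.30² + 0.02² + 0.02² + 0.08² + 0.20² + 0.38² = 0.0900 + 0.0004 + 0.0004 + 0.0064 + 0.0400 + 0.1444 = 0.2816
O = 0.1632 / √(0.1868 × 0.2816) = 0.1632 / 0.229353 = 0.71157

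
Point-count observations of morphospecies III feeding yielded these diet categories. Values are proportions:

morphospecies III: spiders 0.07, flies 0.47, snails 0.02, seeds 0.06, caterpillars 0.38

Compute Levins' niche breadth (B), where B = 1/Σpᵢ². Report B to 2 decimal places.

Σpᵢ² = 0.07² + 0.47² + 0.02² + 0.06² + 0.38² = 0.0049 + 0.2209 + 0.0004 + 0.0036 + 0.1444 = 0.3742
B = 1 / 0.3742 = 2.6724

2.67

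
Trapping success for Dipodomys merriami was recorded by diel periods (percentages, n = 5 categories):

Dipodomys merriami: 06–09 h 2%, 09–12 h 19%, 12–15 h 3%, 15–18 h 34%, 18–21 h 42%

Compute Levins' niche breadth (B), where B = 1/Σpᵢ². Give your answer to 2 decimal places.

Convert percentages to proportions (divide by 100).
Σpᵢ² = 0.02² + 0.19² + 0.03² + 0.34² + 0.42² = 0.0004 + 0.0361 + 0.0009 + 0.1156 + 0.1764 = 0.3294
B = 1 / 0.3294 = 3.0358

3.04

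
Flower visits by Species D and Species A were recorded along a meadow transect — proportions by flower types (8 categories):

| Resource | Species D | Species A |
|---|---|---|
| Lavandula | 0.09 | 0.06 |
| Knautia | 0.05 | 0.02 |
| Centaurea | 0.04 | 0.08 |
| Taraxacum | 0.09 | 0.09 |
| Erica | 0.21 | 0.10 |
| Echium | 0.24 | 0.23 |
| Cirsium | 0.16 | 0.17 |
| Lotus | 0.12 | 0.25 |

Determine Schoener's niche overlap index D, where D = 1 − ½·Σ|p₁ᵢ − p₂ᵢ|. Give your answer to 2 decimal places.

Σ|p₁ᵢ − p₂ᵢ| = 0.03 + 0.03 + 0.04 + 0.00 + 0.11 + 0.01 + 0.01 + 0.13 = 0.36
D = 1 − ½ × 0.36 = 1 − 0.180 = 0.8200

0.82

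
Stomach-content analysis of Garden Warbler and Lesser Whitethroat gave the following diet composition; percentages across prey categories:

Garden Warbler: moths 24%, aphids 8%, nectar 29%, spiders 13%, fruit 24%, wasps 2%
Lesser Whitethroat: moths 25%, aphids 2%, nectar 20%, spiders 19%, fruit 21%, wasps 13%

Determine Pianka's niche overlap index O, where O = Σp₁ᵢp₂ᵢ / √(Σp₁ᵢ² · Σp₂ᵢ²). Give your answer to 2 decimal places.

Convert percentages to proportions (divide by 100).
Σ p₁ᵢp₂ᵢ = 0.0600 + 0.0016 + 0.0580 + 0.0247 + 0.0504 + 0.0026 = 0.1973
Σp_1ᵢ² = 0.24² + 0.08² + 0.29² + 0.13² + 0.24² + 0.02² = 0.0576 + 0.0064 + 0.0841 + 0.0169 + 0.0576 + 0.0004 = 0.2230
Σp_2ᵢ² = 0.25² + 0.02² + 0.20² + 0.19² + 0.21² + 0.13² = 0.0625 + 0.0004 + 0.0400 + 0.0361 + 0.0441 + 0.0169 = 0.2000
O = 0.1973 / √(0.2230 × 0.2000) = 0.1973 / 0.21119 = 0.9342

0.93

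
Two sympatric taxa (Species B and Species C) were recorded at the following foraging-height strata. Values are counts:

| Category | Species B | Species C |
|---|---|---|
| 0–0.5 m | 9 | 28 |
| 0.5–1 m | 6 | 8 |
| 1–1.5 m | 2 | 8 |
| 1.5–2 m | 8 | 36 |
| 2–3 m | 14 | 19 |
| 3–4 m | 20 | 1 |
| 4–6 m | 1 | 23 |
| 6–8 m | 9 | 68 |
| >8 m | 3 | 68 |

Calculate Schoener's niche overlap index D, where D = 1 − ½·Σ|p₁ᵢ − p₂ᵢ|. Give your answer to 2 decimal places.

0.54

Proportions for Species B (n=72): 9/72=0.1250, 6/72=0.0833, 2/72=0.0278, 8/72=0.1111, 14/72=0.1944, 20/72=0.2778, 1/72=0.0139, 9/72=0.1250, 3/72=0.0417
Proportions for Species C (n=259): 28/259=0.1081, 8/259=0.0309, 8/259=0.0309, 36/259=0.1390, 19/259=0.0734, 1/259=0.0039, 23/259=0.0888, 68/259=0.2625, 68/259=0.2625
Σ|p₁ᵢ − p₂ᵢ| = 0.0169 + 0.0524 + 0.0031 + 0.0279 + 0.1210 + 0.2739 + 0.0749 + 0.1375 + 0.2208 = 0.9284
D = 1 − ½ × 0.9284 = 1 − 0.46420 = 0.53580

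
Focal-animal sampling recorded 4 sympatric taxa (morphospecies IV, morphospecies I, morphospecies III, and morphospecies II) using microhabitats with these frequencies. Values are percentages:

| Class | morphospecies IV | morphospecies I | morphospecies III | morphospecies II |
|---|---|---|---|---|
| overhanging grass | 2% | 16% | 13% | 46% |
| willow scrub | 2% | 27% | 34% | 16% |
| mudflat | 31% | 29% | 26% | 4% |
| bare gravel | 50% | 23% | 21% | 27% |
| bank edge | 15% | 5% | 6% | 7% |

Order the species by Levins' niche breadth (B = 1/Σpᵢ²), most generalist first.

Convert percentages to proportions (divide by 100).
Σp_IVᵢ² = 0.02² + 0.02² + 0.31² + 0.50² + 0.15² = 0.0004 + 0.0004 + 0.0961 + 0.2500 + 0.0225 = 0.3694
B_IV = 1 / 0.3694 = 2.7071
Σp_Iᵢ² = 0.16² + 0.27² + 0.29² + 0.23² + 0.05² = 0.0256 + 0.0729 + 0.0841 + 0.0529 + 0.0025 = 0.2380
B_I = 1 / 0.2380 = 4.2017
Σp_IIIᵢ² = 0.13² + 0.34² + 0.26² + 0.21² + 0.06² = 0.0169 + 0.1156 + 0.0676 + 0.0441 + 0.0036 = 0.2478
B_III = 1 / 0.2478 = 4.0355
Σp_IIᵢ² = 0.46² + 0.16² + 0.04² + 0.27² + 0.07² = 0.2116 + 0.0256 + 0.0016 + 0.0729 + 0.0049 = 0.3166
B_II = 1 / 0.3166 = 3.1586
Ranking by B (broadest → narrowest): morphospecies I (4.20) > morphospecies III (4.04) > morphospecies II (3.16) > morphospecies IV (2.71)

morphospecies I > morphospecies III > morphospecies II > morphospecies IV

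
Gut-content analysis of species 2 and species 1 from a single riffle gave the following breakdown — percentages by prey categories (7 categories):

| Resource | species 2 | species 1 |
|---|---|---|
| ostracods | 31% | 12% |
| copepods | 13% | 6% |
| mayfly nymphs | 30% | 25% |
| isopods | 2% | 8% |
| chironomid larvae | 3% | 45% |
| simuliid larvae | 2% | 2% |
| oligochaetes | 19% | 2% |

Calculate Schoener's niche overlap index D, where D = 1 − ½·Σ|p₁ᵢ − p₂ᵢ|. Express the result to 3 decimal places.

Convert percentages to proportions (divide by 100).
Σ|p₁ᵢ − p₂ᵢ| = 0.19 + 0.07 + 0.05 + 0.06 + 0.42 + 0.00 + 0.17 = 0.96
D = 1 − ½ × 0.96 = 1 − 0.480 = 0.52000

0.520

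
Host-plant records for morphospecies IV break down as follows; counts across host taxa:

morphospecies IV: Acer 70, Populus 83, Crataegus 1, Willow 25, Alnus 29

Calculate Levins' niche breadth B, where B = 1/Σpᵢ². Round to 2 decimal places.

Proportions for morphospecies IV (n=208): 70/208=0.3365, 83/208=0.3990, 1/208=0.0048, 25/208=0.1202, 29/208=0.1394
Σpᵢ² = 0.3365² + 0.3990² + 0.0048² + 0.1202² + 0.1394² = 0.113232 + 0.159201 + 0.000023 + 0.014448 + 0.019432 = 0.306336
B = 1 / 0.306336 = 3.2644

3.26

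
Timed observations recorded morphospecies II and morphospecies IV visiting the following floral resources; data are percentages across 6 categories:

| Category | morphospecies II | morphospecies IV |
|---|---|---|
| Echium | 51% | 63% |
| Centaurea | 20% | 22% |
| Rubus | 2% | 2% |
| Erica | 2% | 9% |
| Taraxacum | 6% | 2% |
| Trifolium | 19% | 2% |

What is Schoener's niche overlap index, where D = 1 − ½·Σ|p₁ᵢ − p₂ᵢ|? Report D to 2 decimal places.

Convert percentages to proportions (divide by 100).
Σ|p₁ᵢ − p₂ᵢ| = 0.12 + 0.02 + 0.00 + 0.07 + 0.04 + 0.17 = 0.42
D = 1 − ½ × 0.42 = 1 − 0.210 = 0.7900

0.79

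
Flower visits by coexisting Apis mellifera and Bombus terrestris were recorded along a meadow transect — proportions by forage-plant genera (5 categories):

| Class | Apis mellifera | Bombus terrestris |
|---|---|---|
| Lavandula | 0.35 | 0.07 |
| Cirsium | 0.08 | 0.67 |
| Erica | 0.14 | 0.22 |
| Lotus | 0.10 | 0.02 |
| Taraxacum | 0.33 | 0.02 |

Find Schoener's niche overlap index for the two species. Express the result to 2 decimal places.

Σ|p₁ᵢ − p₂ᵢ| = 0.28 + 0.59 + 0.08 + 0.08 + 0.31 = 1.34
D = 1 − ½ × 1.34 = 1 − 0.670 = 0.3300

0.33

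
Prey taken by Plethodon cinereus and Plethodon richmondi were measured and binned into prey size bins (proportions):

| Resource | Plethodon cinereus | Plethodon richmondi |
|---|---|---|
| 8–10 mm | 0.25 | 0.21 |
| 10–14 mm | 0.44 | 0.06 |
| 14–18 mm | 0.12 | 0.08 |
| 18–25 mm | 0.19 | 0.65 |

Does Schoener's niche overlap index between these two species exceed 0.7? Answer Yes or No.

Σ|p₁ᵢ − p₂ᵢ| = 0.04 + 0.38 + 0.04 + 0.46 = 0.92
D = 1 − ½ × 0.92 = 1 − 0.460 = 0.5400
D = 0.5400 < 0.7 → No.

No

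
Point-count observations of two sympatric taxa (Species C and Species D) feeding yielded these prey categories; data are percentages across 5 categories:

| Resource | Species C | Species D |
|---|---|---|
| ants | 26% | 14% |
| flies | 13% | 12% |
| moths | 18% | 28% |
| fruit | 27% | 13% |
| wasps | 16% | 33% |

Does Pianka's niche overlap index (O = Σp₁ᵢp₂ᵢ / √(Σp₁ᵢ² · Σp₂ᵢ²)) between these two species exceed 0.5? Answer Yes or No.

Convert percentages to proportions (divide by 100).
Σ p₁ᵢp₂ᵢ = 0.0364 + 0.0156 + 0.0504 + 0.0351 + 0.0528 = 0.1903
Σp_1ᵢ² = 0.26² + 0.13² + 0.18² + 0.27² + 0.16² = 0.0676 + 0.0169 + 0.0324 + 0.0729 + 0.0256 = 0.2154
Σp_2ᵢ² = 0.14² + 0.12² + 0.28² + 0.13² + 0.33² = 0.0196 + 0.0144 + 0.0784 + 0.0169 + 0.1089 = 0.2382
O = 0.1903 / √(0.2154 × 0.2382) = 0.1903 / 0.22651 = 0.8401
O = 0.8401 > 0.5 → Yes.

Yes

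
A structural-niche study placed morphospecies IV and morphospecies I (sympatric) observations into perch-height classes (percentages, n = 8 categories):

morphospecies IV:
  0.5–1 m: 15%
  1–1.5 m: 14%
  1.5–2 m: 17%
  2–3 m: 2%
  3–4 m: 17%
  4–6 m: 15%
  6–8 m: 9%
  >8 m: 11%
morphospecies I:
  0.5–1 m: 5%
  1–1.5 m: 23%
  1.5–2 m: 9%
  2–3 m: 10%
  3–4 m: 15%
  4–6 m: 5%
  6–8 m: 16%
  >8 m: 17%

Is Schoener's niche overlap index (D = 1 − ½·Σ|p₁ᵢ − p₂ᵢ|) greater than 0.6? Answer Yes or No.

Convert percentages to proportions (divide by 100).
Σ|p₁ᵢ − p₂ᵢ| = 0.10 + 0.09 + 0.08 + 0.08 + 0.02 + 0.10 + 0.07 + 0.06 = 0.60
D = 1 − ½ × 0.60 = 1 − 0.300 = 0.7000
D = 0.7000 > 0.6 → Yes.

Yes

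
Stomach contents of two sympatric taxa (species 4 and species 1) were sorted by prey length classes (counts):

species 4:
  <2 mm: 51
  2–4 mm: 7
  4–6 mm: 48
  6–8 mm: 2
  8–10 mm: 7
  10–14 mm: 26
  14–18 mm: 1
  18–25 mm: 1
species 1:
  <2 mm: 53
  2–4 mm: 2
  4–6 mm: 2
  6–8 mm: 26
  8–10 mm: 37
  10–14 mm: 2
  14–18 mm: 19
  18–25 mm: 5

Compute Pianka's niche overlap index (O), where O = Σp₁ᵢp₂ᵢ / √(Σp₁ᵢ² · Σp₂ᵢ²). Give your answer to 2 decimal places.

Proportions for species 4 (n=143): 51/143=0.3566, 7/143=0.0490, 48/143=0.3357, 2/143=0.0140, 7/143=0.0490, 26/143=0.1818, 1/143=0.0070, 1/143=0.0070
Proportions for species 1 (n=146): 53/146=0.3630, 2/146=0.0137, 2/146=0.0137, 26/146=0.1781, 37/146=0.2534, 2/146=0.0137, 19/146=0.1301, 5/146=0.0342
Σ p₁ᵢp₂ᵢ = 0.129446 + 0.000671 + 0.004599 + 0.002493 + 0.012417 + 0.002491 + 0.000911 + 0.000239 = 0.153267
Σp_1ᵢ² = 0.3566² + 0.0490² + 0.3357² + 0.0140² + 0.0490² + 0.1818² + 0.0070² + 0.0070² = 0.127164 + 0.002401 + 0.112694 + 0.000196 + 0.002401 + 0.033051 + 0.000049 + 0.000049 = 0.278005
Σp_2ᵢ² = 0.3630² + 0.0137² + 0.0137² + 0.1781² + 0.2534² + 0.0137² + 0.1301² + 0.0342² = 0.131769 + 0.000188 + 0.000188 + 0.031720 + 0.064212 + 0.000188 + 0.016926 + 0.001170 = 0.246361
O = 0.153267 / √(0.278005 × 0.246361) = 0.153267 / 0.2617052 = 0.5856

0.59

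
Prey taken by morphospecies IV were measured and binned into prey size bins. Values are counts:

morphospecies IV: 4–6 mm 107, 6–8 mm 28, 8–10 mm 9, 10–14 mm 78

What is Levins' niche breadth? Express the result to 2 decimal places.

2.68

Proportions for morphospecies IV (n=222): 107/222=0.4820, 28/222=0.1261, 9/222=0.0405, 78/222=0.3514
Σpᵢ² = 0.4820² + 0.1261² + 0.0405² + 0.3514² = 0.232324 + 0.015901 + 0.001640 + 0.123482 = 0.373347
B = 1 / 0.373347 = 2.6785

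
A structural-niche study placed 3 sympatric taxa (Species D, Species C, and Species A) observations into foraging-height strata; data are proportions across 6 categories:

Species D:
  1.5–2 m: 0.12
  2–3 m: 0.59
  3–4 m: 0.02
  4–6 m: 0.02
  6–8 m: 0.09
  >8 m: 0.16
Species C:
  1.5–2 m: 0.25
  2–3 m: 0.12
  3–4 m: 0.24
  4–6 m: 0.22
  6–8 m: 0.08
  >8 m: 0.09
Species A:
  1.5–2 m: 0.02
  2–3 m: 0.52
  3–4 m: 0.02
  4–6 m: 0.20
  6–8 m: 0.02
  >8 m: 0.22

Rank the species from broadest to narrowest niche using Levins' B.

Species C > Species A > Species D

Σp_Dᵢ² = 0.12² + 0.59² + 0.02² + 0.02² + 0.09² + 0.16² = 0.0144 + 0.3481 + 0.0004 + 0.0004 + 0.0081 + 0.0256 = 0.3970
B_D = 1 / 0.3970 = 2.5189
Σp_Cᵢ² = 0.25² + 0.12² + 0.24² + 0.22² + 0.08² + 0.09² = 0.0625 + 0.0144 + 0.0576 + 0.0484 + 0.0064 + 0.0081 = 0.1974
B_C = 1 / 0.1974 = 5.0659
Σp_Aᵢ² = 0.02² + 0.52² + 0.02² + 0.20² + 0.02² + 0.22² = 0.0004 + 0.2704 + 0.0004 + 0.0400 + 0.0004 + 0.0484 = 0.3600
B_A = 1 / 0.3600 = 2.7778
Ranking by B (broadest → narrowest): Species C (5.07) > Species A (2.78) > Species D (2.52)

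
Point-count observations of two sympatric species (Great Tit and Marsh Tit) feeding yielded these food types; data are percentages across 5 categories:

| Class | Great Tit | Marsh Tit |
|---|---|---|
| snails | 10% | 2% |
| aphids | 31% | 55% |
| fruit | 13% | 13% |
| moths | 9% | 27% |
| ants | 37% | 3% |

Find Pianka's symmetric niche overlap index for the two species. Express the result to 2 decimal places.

Convert percentages to proportions (divide by 100).
Σ p₁ᵢp₂ᵢ = 0.0020 + 0.1705 + 0.0169 + 0.0243 + 0.0111 = 0.2248
Σp_1ᵢ² = 0.10² + 0.31² + 0.13² + 0.09² + 0.37² = 0.0100 + 0.0961 + 0.0169 + 0.0081 + 0.1369 = 0.2680
Σp_2ᵢ² = 0.02² + 0.55² + 0.13² + 0.27² + 0.03² = 0.0004 + 0.3025 + 0.0169 + 0.0729 + 0.0009 = 0.3936
O = 0.2248 / √(0.2680 × 0.3936) = 0.2248 / 0.32478 = 0.6922

0.69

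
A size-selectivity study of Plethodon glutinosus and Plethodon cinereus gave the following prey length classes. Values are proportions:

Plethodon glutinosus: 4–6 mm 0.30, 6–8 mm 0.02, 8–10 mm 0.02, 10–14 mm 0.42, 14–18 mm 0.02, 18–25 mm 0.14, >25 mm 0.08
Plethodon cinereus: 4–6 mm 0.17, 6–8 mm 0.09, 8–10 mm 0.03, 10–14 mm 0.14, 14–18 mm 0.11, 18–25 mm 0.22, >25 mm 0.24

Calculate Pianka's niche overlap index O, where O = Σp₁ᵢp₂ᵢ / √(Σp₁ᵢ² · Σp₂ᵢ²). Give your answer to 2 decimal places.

0.72

Σ p₁ᵢp₂ᵢ = 0.0510 + 0.0018 + 0.0006 + 0.0588 + 0.0022 + 0.0308 + 0.0192 = 0.1644
Σp_1ᵢ² = 0.30² + 0.02² + 0.02² + 0.42² + 0.02² + 0.14² + 0.08² = 0.0900 + 0.0004 + 0.0004 + 0.1764 + 0.0004 + 0.0196 + 0.0064 = 0.2936
Σp_2ᵢ² = 0.17² + 0.09² + 0.03² + 0.14² + 0.11² + 0.22² + 0.24² = 0.0289 + 0.0081 + 0.0009 + 0.0196 + 0.0121 + 0.0484 + 0.0576 = 0.1756
O = 0.1644 / √(0.2936 × 0.1756) = 0.1644 / 0.22706 = 0.7240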